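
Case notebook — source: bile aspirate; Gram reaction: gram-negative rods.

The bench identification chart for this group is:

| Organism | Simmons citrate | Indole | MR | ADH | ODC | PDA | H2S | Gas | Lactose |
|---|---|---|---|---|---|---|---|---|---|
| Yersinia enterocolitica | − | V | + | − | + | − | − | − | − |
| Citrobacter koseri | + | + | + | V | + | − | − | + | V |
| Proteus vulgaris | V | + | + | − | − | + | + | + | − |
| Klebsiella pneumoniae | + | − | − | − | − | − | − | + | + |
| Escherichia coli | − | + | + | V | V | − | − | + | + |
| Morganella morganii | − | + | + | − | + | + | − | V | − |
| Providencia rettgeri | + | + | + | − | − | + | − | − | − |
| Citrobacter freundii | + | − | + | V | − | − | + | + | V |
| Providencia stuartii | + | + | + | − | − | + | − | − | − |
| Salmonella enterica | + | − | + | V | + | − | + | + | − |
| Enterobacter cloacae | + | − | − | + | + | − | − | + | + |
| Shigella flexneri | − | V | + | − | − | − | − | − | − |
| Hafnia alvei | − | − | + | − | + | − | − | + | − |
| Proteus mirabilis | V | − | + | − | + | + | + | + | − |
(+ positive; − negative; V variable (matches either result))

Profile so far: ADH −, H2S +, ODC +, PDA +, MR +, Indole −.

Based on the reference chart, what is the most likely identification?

PDA +: excludes 9 organisms — 5 left.
ADH −: all 5 remaining candidates are consistent.
ODC +: excludes Proteus vulgaris, Providencia rettgeri, Providencia stuartii — 2 left.
MR +: all 2 remaining candidates are consistent.
H2S +: excludes Morganella morganii — 1 left.
Indole −: the one remaining candidate is consistent.

Proteus mirabilis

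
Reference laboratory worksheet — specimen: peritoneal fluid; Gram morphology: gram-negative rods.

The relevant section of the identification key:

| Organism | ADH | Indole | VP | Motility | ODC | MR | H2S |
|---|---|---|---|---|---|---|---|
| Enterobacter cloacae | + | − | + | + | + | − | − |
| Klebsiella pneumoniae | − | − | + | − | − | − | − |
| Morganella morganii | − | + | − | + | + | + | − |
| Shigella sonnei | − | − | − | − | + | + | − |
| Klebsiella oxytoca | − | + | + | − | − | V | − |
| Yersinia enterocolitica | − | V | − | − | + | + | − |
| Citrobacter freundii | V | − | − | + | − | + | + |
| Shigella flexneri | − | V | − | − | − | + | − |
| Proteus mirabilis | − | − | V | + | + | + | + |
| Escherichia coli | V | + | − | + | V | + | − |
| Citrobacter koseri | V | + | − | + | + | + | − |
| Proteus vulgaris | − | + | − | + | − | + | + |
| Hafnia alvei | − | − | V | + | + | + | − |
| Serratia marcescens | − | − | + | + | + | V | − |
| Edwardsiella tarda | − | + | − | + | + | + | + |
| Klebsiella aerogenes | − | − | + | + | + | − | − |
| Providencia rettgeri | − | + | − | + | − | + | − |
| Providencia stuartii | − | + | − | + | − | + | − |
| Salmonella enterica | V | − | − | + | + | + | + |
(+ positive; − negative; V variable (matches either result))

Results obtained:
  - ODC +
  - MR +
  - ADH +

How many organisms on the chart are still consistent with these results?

3

ODC +: excludes 7 organisms — 12 left.
ADH +: excludes 8 organisms — 4 left.
MR +: excludes Enterobacter cloacae — 3 left.
Still consistent: Citrobacter koseri, Escherichia coli, Salmonella enterica.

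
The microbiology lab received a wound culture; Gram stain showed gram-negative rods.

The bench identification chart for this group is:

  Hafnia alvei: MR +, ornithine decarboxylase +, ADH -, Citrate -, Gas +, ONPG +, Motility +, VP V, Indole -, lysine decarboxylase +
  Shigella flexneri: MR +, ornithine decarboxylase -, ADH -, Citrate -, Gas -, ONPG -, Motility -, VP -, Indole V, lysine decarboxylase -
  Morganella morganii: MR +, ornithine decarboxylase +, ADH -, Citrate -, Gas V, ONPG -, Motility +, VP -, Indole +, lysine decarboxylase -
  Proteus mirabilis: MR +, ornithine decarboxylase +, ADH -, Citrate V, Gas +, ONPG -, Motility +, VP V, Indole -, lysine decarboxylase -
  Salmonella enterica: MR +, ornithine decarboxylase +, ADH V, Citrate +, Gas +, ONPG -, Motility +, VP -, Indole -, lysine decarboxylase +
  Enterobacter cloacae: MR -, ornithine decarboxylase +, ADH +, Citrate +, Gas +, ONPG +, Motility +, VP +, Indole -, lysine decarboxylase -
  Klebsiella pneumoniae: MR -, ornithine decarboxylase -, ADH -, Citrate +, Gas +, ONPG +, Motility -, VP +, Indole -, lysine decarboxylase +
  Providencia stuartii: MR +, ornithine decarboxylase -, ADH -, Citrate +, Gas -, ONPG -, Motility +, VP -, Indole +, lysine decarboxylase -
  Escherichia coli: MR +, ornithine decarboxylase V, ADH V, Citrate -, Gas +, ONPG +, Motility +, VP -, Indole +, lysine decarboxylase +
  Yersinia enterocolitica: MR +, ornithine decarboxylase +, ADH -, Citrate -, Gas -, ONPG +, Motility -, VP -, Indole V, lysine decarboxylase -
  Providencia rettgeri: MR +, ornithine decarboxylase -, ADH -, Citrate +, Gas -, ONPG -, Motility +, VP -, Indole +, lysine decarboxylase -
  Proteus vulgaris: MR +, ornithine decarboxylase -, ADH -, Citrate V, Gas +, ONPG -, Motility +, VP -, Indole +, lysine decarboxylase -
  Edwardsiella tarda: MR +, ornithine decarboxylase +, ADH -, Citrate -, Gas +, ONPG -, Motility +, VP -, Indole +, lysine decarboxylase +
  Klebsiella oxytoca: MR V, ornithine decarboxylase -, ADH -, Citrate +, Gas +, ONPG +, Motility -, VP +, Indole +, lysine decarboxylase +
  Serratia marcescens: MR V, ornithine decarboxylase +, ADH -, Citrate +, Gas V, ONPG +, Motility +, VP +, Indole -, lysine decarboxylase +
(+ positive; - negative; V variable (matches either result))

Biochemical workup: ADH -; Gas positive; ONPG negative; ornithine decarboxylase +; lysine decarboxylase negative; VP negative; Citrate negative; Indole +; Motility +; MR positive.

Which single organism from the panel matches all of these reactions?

Morganella morganii

Citrate -: excludes 7 organisms — 8 left.
MR +: all 8 remaining candidates are consistent.
Gas +: excludes Shigella flexneri, Yersinia enterocolitica — 6 left.
Motility +: all 6 remaining candidates are consistent.
Indole +: excludes Hafnia alvei, Proteus mirabilis — 4 left.
ornithine decarboxylase +: excludes Proteus vulgaris — 3 left.
ADH -: all 3 remaining candidates are consistent.
VP -: all 3 remaining candidates are consistent.
ONPG -: excludes Escherichia coli — 2 left.
lysine decarboxylase -: excludes Edwardsiella tarda — 1 left.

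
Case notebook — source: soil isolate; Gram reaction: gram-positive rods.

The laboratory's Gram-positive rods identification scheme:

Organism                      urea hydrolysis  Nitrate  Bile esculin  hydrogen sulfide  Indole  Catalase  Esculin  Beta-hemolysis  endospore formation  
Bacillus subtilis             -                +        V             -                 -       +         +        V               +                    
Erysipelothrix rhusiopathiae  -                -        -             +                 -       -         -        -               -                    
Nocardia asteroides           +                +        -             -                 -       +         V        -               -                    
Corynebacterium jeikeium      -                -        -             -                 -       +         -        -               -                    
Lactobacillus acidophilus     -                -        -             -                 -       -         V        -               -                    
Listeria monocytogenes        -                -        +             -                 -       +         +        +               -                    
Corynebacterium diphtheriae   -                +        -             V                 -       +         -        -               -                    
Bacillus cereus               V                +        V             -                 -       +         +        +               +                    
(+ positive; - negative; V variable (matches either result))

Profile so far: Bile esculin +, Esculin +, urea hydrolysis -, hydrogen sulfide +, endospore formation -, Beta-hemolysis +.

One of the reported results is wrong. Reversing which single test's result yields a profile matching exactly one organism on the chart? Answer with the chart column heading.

hydrogen sulfide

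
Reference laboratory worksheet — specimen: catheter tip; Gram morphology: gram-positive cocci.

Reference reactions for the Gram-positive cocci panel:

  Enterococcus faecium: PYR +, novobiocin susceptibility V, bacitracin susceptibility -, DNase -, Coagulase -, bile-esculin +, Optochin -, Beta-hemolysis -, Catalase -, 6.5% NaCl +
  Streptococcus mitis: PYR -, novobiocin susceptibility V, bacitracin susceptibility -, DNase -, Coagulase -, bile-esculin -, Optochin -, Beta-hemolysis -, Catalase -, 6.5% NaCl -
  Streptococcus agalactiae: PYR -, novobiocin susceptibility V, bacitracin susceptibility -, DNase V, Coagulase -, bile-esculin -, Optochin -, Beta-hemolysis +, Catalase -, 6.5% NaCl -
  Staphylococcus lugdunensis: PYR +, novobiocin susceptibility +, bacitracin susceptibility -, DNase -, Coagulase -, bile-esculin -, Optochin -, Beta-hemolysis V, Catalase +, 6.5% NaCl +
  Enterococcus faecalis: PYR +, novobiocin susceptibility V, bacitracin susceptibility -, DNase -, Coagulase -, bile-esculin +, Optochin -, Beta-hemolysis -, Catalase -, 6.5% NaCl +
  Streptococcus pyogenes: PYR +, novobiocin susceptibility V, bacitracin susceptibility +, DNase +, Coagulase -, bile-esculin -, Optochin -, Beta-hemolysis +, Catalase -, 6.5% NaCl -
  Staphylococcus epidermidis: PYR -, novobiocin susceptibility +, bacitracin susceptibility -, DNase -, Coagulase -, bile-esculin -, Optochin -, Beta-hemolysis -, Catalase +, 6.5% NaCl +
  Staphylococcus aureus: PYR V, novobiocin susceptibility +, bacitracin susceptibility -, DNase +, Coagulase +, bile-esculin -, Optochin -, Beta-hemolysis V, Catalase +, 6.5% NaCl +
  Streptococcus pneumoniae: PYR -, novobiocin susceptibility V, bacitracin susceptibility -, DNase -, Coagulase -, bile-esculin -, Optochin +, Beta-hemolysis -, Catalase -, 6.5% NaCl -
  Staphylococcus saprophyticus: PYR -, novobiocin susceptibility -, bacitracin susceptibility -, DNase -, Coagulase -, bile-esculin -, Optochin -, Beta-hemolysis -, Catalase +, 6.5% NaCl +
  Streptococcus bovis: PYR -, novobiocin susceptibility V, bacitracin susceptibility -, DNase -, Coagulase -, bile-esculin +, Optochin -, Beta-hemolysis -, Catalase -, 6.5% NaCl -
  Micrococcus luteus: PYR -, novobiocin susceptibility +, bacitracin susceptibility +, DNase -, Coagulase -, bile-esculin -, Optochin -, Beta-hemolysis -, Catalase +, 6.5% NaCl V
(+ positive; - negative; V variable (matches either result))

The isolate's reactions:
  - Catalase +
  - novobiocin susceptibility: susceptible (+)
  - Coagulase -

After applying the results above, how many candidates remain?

Coagulase -: excludes Staphylococcus aureus — 11 left.
novobiocin susceptibility +: excludes Staphylococcus saprophyticus — 10 left.
Catalase +: excludes 7 organisms — 3 left.
Still consistent: Micrococcus luteus, Staphylococcus epidermidis, Staphylococcus lugdunensis.

3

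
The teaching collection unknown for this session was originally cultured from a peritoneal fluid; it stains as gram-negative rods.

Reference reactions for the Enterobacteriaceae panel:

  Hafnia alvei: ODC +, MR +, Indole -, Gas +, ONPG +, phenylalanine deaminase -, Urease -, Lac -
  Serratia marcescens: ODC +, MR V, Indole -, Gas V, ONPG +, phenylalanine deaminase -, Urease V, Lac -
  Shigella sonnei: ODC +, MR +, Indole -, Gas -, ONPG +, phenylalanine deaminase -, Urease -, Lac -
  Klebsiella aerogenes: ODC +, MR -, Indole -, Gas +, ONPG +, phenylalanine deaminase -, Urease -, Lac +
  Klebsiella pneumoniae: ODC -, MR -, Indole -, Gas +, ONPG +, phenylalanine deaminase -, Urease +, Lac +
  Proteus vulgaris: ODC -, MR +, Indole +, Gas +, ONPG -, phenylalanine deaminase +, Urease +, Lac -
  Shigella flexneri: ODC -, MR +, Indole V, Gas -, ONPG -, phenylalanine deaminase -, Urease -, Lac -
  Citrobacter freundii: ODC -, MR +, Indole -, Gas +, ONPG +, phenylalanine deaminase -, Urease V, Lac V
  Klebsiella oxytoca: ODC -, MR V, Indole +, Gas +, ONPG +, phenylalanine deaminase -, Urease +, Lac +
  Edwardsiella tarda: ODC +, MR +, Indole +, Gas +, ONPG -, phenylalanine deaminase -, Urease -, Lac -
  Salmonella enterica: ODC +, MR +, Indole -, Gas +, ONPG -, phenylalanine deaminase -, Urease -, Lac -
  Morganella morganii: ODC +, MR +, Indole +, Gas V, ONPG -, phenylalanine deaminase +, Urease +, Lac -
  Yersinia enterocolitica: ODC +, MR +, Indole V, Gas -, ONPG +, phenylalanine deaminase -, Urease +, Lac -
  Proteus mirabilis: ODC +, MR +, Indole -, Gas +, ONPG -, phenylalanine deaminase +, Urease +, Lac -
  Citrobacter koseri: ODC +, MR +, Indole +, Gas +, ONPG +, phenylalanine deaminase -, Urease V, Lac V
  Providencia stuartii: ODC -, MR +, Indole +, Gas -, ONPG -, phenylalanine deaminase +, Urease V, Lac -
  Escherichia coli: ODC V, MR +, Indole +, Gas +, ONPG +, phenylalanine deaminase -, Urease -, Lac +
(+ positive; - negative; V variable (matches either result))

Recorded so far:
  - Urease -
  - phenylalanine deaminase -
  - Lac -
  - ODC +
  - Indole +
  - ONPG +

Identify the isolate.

Citrobacter koseri

Indole +: excludes 8 organisms — 9 left.
ONPG +: excludes 5 organisms — 4 left.
Urease -: excludes Klebsiella oxytoca, Yersinia enterocolitica — 2 left.
Lac -: excludes Escherichia coli — 1 left.
phenylalanine deaminase -: the one remaining candidate is consistent.
ODC +: the one remaining candidate is consistent.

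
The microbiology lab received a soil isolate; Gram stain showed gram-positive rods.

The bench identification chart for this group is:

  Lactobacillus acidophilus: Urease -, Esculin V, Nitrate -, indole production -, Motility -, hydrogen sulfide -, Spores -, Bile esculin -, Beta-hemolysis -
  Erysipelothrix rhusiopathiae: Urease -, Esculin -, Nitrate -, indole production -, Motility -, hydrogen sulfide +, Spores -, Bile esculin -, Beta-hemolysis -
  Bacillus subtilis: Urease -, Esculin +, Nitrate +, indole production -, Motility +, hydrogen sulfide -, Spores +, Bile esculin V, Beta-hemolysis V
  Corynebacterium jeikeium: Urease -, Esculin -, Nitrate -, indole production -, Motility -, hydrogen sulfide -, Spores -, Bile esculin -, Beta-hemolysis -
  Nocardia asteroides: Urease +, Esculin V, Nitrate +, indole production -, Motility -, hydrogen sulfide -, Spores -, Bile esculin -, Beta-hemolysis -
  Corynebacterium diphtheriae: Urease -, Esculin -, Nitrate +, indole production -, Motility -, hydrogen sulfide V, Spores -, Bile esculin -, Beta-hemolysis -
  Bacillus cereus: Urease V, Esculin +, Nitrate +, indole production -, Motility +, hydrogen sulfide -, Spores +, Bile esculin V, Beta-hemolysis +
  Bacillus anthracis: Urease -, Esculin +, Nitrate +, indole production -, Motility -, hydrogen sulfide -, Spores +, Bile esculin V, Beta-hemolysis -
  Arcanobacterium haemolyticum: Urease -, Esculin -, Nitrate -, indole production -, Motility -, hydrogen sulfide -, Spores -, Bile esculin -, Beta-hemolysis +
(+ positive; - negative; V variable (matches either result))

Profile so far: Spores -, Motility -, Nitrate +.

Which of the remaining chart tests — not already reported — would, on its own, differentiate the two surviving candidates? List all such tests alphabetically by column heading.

Spores -: excludes Bacillus subtilis, Bacillus cereus, Bacillus anthracis — 6 left.
Motility -: all 6 remaining candidates are consistent.
Nitrate +: excludes Lactobacillus acidophilus, Erysipelothrix rhusiopathiae, Corynebacterium jeikeium, Arcanobacterium haemolyticum — 2 left.
Two candidates remain: Corynebacterium diphtheriae and Nocardia asteroides.
  Urease: Corynebacterium diphtheriae -, Nocardia asteroides + — discriminates.
  Esculin: - vs V — variable for at least one, does not separate.
  indole production: - vs - — same for both, does not separate.
  hydrogen sulfide: V vs - — variable for at least one, does not separate.
  Bile esculin: - vs - — same for both, does not separate.
  Beta-hemolysis: - vs - — same for both, does not separate.

Urease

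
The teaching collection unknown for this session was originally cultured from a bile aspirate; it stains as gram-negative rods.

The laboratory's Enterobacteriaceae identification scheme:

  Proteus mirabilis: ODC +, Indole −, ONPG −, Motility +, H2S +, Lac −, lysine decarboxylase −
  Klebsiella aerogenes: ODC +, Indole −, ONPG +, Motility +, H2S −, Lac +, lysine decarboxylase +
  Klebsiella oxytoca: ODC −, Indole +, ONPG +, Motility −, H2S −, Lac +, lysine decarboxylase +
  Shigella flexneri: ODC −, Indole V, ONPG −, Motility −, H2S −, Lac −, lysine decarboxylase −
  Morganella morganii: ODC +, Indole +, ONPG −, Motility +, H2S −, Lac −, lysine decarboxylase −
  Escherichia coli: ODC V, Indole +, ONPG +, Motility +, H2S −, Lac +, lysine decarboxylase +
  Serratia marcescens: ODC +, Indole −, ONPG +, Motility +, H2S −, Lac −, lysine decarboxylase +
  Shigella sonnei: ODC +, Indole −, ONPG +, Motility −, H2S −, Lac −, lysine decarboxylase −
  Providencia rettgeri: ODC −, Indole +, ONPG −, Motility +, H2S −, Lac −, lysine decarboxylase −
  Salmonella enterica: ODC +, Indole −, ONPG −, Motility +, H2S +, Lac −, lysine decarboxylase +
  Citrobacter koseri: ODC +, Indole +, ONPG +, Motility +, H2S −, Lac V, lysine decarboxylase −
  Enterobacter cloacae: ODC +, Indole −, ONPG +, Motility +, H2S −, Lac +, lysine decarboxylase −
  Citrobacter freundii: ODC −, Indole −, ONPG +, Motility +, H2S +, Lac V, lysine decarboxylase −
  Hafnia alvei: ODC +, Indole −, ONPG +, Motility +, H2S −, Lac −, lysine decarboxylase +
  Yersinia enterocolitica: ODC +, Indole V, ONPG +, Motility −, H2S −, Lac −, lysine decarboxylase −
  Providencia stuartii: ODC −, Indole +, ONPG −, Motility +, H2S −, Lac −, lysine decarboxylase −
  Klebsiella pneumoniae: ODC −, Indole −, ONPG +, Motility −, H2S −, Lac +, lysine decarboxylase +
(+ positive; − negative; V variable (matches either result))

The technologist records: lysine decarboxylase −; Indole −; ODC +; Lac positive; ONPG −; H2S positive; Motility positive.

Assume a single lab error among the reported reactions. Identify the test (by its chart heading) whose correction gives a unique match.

Lac

As reported, no row in the chart matches all 7 reactions.
Reversing Indole → still no organism matches.
Reversing ODC → still no organism matches.
Reversing ONPG → still no organism matches.
Reversing H2S → still no organism matches.
Reversing Motility → still no organism matches.
Reversing Lac (to −) → unique match: Proteus mirabilis.
Reversing lysine decarboxylase → still no organism matches.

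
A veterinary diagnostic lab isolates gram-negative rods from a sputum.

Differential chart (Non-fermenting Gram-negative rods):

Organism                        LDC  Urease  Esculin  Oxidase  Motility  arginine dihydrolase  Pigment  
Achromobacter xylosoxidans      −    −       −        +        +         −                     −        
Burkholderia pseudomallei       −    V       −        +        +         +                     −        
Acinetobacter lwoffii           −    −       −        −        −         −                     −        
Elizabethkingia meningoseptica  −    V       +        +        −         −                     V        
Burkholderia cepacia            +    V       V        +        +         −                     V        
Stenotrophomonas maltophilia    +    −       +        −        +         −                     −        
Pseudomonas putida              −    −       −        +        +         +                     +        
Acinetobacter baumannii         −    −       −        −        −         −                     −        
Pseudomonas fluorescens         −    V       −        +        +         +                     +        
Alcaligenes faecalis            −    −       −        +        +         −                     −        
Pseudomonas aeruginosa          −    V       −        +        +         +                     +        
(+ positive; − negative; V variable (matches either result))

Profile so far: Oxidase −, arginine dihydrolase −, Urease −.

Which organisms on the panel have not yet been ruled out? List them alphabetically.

Acinetobacter baumannii, Acinetobacter lwoffii, Stenotrophomonas maltophilia

Oxidase −: excludes 8 organisms — 3 left.
Urease −: all 3 remaining candidates are consistent.
arginine dihydrolase −: all 3 remaining candidates are consistent.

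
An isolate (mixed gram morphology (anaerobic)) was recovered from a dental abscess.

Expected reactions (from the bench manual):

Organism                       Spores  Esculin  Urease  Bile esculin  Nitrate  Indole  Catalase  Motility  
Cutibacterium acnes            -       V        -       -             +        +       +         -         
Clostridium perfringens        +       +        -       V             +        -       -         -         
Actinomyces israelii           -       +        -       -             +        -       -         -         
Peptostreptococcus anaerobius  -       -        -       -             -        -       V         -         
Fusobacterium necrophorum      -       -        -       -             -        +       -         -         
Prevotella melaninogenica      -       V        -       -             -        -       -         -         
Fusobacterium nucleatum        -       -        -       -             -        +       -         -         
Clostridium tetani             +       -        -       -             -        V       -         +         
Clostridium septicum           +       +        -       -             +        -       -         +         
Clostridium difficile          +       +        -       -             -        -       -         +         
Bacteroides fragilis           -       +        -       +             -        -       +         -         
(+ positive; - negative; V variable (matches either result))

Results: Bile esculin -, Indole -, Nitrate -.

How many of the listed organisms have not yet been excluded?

4

Indole -: excludes Cutibacterium acnes, Fusobacterium necrophorum, Fusobacterium nucleatum — 8 left.
Nitrate -: excludes Clostridium perfringens, Actinomyces israelii, Clostridium septicum — 5 left.
Bile esculin -: excludes Bacteroides fragilis — 4 left.
Still consistent: Clostridium difficile, Clostridium tetani, Peptostreptococcus anaerobius, Prevotella melaninogenica.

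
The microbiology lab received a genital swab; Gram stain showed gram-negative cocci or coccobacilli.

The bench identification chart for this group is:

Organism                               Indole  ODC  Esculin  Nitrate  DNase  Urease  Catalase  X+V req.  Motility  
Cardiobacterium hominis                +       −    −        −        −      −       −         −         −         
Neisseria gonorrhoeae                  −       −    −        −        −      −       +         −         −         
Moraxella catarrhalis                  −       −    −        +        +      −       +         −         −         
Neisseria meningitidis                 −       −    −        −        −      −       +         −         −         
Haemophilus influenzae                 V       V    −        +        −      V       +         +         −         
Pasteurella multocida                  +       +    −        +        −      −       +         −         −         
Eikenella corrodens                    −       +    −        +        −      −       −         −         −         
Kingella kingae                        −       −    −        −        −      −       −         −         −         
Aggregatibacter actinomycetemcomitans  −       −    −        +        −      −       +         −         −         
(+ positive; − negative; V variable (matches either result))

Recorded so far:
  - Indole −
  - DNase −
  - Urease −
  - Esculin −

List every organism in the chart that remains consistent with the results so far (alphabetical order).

Aggregatibacter actinomycetemcomitans, Eikenella corrodens, Haemophilus influenzae, Kingella kingae, Neisseria gonorrhoeae, Neisseria meningitidis

Esculin −: all 9 remaining candidates are consistent.
Indole −: excludes Cardiobacterium hominis, Pasteurella multocida — 7 left.
Urease −: all 7 remaining candidates are consistent.
DNase −: excludes Moraxella catarrhalis — 6 left.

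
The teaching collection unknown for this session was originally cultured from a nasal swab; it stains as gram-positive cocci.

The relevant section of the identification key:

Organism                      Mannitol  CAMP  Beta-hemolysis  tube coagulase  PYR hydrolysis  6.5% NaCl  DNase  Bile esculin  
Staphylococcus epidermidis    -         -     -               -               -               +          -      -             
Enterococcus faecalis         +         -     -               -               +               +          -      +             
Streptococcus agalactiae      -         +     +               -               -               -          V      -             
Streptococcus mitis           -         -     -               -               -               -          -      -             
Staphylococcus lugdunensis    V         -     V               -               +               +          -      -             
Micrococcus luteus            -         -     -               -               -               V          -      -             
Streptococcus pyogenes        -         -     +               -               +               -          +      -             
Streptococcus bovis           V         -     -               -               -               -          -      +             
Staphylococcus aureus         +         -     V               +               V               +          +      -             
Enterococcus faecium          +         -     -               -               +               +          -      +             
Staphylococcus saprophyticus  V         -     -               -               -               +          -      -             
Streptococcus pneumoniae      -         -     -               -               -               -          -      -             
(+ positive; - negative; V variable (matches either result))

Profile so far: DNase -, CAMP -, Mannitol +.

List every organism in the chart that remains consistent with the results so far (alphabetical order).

DNase -: excludes Streptococcus pyogenes, Staphylococcus aureus — 10 left.
Mannitol +: excludes 5 organisms — 5 left.
CAMP -: all 5 remaining candidates are consistent.

Enterococcus faecalis, Enterococcus faecium, Staphylococcus lugdunensis, Staphylococcus saprophyticus, Streptococcus bovis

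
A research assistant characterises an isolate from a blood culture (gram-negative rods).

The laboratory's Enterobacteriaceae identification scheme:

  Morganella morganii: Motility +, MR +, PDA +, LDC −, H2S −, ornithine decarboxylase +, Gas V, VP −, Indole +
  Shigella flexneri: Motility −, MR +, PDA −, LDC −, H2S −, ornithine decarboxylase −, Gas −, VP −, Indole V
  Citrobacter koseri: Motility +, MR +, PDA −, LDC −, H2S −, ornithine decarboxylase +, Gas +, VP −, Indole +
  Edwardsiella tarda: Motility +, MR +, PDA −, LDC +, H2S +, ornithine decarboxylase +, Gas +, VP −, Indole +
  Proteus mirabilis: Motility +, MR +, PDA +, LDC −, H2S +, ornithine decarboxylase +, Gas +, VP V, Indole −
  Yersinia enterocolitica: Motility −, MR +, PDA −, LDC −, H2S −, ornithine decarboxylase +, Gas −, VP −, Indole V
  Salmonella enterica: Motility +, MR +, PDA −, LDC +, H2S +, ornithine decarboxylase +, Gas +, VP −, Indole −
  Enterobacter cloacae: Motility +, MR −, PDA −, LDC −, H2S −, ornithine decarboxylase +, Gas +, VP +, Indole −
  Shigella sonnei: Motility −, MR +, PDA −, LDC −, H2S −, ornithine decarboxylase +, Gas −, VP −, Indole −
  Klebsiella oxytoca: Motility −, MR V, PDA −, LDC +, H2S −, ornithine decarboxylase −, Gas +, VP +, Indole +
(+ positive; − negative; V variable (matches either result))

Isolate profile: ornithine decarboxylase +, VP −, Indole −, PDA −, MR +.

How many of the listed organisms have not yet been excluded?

3

VP −: excludes Enterobacter cloacae, Klebsiella oxytoca — 8 left.
MR +: all 8 remaining candidates are consistent.
ornithine decarboxylase +: excludes Shigella flexneri — 7 left.
PDA −: excludes Morganella morganii, Proteus mirabilis — 5 left.
Indole −: excludes Citrobacter koseri, Edwardsiella tarda — 3 left.
Still consistent: Salmonella enterica, Shigella sonnei, Yersinia enterocolitica.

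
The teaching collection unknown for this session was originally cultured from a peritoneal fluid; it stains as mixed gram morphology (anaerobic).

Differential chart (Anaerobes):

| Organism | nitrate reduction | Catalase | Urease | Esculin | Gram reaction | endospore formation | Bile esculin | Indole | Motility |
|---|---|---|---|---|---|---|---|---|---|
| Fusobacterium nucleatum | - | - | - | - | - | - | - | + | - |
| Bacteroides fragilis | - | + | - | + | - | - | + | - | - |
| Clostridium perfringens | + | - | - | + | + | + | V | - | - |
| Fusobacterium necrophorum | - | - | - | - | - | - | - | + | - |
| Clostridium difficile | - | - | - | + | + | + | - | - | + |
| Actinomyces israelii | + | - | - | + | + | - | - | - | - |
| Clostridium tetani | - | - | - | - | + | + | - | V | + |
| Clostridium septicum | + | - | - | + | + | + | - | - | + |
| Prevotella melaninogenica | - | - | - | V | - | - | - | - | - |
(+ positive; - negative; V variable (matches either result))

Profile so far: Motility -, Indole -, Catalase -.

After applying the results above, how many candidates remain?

Indole -: excludes Fusobacterium nucleatum, Fusobacterium necrophorum — 7 left.
Motility -: excludes Clostridium difficile, Clostridium tetani, Clostridium septicum — 4 left.
Catalase -: excludes Bacteroides fragilis — 3 left.
Still consistent: Actinomyces israelii, Clostridium perfringens, Prevotella melaninogenica.

3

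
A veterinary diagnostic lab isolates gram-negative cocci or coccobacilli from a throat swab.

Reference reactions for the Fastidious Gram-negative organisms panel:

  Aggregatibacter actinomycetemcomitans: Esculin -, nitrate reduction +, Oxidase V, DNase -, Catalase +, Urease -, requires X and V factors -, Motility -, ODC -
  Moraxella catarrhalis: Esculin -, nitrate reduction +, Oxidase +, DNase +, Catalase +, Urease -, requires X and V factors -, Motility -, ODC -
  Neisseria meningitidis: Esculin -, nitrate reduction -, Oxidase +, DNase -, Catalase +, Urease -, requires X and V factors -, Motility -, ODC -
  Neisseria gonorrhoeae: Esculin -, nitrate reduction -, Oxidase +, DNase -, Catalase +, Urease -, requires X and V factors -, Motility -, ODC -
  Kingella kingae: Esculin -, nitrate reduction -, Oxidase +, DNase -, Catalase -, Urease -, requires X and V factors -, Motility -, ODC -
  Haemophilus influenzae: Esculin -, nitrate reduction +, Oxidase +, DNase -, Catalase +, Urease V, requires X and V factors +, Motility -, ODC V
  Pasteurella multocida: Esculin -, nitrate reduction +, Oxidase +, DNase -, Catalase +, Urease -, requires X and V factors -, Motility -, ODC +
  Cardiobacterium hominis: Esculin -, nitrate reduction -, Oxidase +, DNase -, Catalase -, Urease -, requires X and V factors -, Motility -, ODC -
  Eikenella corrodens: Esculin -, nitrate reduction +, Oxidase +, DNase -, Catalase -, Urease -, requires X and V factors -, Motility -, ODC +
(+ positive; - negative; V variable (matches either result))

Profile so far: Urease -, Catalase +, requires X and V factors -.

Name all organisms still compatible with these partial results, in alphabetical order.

Aggregatibacter actinomycetemcomitans, Moraxella catarrhalis, Neisseria gonorrhoeae, Neisseria meningitidis, Pasteurella multocida

Catalase +: excludes Kingella kingae, Cardiobacterium hominis, Eikenella corrodens — 6 left.
requires X and V factors -: excludes Haemophilus influenzae — 5 left.
Urease -: all 5 remaining candidates are consistent.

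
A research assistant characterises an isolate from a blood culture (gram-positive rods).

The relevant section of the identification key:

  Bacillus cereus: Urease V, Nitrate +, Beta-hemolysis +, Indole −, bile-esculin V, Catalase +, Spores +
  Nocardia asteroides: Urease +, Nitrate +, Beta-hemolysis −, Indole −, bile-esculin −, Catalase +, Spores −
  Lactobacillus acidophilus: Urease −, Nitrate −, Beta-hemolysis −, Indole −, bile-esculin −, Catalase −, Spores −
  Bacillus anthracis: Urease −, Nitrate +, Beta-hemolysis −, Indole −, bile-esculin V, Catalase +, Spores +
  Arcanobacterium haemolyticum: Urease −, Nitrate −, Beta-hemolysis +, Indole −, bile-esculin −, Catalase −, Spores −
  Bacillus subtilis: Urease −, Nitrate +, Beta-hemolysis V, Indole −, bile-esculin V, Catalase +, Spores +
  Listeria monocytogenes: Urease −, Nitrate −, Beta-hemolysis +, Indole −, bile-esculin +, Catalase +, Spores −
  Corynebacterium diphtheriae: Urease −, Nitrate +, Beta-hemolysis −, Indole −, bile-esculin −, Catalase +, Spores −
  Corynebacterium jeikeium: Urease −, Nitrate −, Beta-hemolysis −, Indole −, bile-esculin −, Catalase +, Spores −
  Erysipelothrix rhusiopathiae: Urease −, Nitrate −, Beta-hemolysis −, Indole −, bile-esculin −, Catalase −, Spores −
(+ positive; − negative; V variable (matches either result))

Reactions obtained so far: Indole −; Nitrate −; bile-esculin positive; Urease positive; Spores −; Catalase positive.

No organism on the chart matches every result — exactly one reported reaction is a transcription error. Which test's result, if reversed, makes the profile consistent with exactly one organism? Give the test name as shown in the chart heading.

Urease

As reported, no row in the chart matches all 6 reactions.
Reversing Indole → still no organism matches.
Reversing Urease (to −) → unique match: Listeria monocytogenes.
Reversing bile-esculin → still no organism matches.
Reversing Spores → still no organism matches.
Reversing Catalase → still no organism matches.
Reversing Nitrate → still no organism matches.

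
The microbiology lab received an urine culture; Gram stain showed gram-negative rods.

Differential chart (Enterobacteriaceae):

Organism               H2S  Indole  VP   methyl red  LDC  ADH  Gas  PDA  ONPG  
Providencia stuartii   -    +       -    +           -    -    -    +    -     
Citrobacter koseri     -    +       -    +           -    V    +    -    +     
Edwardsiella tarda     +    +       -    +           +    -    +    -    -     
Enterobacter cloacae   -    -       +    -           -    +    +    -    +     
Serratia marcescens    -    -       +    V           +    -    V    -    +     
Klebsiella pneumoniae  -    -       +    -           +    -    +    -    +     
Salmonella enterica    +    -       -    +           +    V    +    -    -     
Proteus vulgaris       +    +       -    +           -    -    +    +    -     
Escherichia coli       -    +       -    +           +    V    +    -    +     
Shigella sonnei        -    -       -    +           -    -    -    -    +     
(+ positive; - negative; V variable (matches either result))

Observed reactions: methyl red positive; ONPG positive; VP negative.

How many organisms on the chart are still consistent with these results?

3

ONPG +: excludes Providencia stuartii, Edwardsiella tarda, Salmonella enterica, Proteus vulgaris — 6 left.
methyl red +: excludes Enterobacter cloacae, Klebsiella pneumoniae — 4 left.
VP -: excludes Serratia marcescens — 3 left.
Still consistent: Citrobacter koseri, Escherichia coli, Shigella sonnei.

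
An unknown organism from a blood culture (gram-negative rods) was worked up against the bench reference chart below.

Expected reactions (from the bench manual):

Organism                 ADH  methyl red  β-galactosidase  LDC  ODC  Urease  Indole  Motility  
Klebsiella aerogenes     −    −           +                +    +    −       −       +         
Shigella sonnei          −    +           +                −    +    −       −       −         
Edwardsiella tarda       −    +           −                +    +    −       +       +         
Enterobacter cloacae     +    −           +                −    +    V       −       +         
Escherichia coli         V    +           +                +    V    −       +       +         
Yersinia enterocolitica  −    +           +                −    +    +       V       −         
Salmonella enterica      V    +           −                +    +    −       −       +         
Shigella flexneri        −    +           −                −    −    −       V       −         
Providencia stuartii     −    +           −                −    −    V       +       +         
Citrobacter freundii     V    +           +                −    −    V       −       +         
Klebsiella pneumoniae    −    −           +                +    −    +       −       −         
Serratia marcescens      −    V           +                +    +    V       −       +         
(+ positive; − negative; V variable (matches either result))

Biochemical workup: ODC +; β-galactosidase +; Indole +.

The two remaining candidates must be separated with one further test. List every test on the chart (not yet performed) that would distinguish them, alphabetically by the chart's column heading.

Indole +: excludes 7 organisms — 5 left.
ODC +: excludes Shigella flexneri, Providencia stuartii — 3 left.
β-galactosidase +: excludes Edwardsiella tarda — 2 left.
Two candidates remain: Escherichia coli and Yersinia enterocolitica.
  ADH: V vs − — variable for at least one, does not separate.
  methyl red: + vs + — same for both, does not separate.
  LDC: Escherichia coli +, Yersinia enterocolitica − — discriminates.
  Urease: Escherichia coli −, Yersinia enterocolitica + — discriminates.
  Motility: Escherichia coli +, Yersinia enterocolitica − — discriminates.

LDC, Motility, Urease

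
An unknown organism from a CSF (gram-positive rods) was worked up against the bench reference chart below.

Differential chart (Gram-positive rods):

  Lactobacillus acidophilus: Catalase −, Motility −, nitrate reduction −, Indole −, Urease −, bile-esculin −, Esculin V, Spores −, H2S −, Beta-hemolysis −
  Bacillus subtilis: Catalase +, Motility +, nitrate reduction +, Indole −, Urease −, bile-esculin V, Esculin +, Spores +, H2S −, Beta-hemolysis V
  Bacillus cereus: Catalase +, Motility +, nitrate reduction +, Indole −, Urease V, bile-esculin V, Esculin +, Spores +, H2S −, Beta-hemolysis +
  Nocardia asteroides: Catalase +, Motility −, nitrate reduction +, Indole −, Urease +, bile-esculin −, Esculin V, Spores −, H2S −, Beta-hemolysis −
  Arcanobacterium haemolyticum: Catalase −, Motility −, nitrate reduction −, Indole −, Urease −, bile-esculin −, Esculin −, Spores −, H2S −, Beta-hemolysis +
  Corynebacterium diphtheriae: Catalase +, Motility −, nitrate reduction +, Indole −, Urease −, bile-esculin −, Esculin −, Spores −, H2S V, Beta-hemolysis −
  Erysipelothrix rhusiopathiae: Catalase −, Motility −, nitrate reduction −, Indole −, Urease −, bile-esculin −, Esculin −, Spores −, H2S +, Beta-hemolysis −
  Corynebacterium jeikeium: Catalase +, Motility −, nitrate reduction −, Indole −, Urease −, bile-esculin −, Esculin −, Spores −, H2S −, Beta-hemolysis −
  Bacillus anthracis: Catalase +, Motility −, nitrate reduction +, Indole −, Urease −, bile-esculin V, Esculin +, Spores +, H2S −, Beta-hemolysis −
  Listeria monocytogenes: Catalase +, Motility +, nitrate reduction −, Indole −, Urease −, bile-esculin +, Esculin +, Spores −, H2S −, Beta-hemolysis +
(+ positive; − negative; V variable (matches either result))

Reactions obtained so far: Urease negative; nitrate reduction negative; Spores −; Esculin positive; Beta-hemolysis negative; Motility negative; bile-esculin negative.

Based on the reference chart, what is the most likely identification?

nitrate reduction −: excludes 5 organisms — 5 left.
bile-esculin −: excludes Listeria monocytogenes — 4 left.
Motility −: all 4 remaining candidates are consistent.
Spores −: all 4 remaining candidates are consistent.
Urease −: all 4 remaining candidates are consistent.
Beta-hemolysis −: excludes Arcanobacterium haemolyticum — 3 left.
Esculin +: excludes Erysipelothrix rhusiopathiae, Corynebacterium jeikeium — 1 left.

Lactobacillus acidophilus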